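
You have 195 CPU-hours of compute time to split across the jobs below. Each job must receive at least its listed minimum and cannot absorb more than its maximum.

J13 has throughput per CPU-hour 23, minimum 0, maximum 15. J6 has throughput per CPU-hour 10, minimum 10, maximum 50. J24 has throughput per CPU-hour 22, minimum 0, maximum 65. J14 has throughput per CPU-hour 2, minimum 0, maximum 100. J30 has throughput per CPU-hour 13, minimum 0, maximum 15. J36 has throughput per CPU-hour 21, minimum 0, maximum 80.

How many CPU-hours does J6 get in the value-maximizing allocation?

Meeting every minimum uses 0+10+0+0+0+0 = 10 CPU-hours, leaving 185.
Highest throughput per CPU-hour first: J13 23 > J24 22 > J36 21 > J30 13 > J6 10 > J14 2.
Give J13 15 more to hit its cap of 15 → 170 left.
Give J24 65 more to hit its cap of 65 → 105 left.
J36: +80 to 80 (cap) → 25 left.
Give J30 15 more to hit its cap of 15 → 10 left.
J6: +10 (room for 40) → 20. Pool exhausted.

20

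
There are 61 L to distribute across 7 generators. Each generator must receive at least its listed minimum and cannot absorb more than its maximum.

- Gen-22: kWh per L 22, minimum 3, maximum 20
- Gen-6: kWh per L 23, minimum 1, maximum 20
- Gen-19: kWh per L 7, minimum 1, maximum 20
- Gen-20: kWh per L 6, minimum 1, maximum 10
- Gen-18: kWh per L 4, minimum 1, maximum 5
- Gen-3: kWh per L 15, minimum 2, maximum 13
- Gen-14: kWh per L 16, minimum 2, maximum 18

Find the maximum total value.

1203

Meeting every minimum uses 3+1+1+1+1+2+2 = 11 L, leaving 50.
Rank by kWh per L: Gen-6 23 > Gen-22 22 > Gen-14 16 > Gen-3 15 > Gen-19 7 > Gen-20 6 > Gen-18 4.
Gen-6 takes 19 more to reach its cap of 20 ; 31 left.
Give Gen-22 17 more to hit its cap of 20 ; 14 left.
Gen-14: +14 (room for 16) → 16. Pool exhausted.
Total = 22×20 + 23×20 + 7×1 + 6×1 + 4×1 + 15×2 + 16×16 = 1203.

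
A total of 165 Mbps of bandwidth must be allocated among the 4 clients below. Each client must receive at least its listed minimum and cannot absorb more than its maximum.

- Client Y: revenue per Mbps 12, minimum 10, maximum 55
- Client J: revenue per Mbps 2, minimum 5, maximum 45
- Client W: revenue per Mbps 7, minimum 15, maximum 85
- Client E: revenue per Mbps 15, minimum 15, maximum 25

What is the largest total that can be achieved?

1605

Meeting every minimum uses 10+5+15+15 = 45 Mbps, leaving 120.
Order the clients by revenue per Mbps: Client E 15 > Client Y 12 > Client W 7 > Client J 2.
Client E takes 10 more to reach its cap of 25 ; 110 left.
Client Y: +45 to 55 (cap) ; 65 left.
Client W has room for 70 more but only 65 remain, so it gets 80.
Total = 12×55 + 2×5 + 7×80 + 15×25 = 1605.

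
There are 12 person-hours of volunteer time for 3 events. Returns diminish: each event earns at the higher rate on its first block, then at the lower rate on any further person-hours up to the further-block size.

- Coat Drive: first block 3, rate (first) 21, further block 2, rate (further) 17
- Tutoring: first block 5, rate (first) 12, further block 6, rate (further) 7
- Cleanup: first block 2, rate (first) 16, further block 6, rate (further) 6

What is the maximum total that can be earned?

189

Rank every tier by rate: Coat Drive/tier1 21 > Coat Drive/tier2 17 > Cleanup/tier1 16 > Tutoring/tier1 12 > Tutoring/tier2 7 > Cleanup/tier2 6.
Coat Drive/tier1 (21): +3 — 9 left.
Coat Drive tier2 at 17: fill all 2 — 7 left.
Fill Cleanup tier1 block (2 at 16) — 5 left.
Tutoring/tier1 (12): +5 — 0 left.
Total = 21×3 + 17×2 + 16×2 + 12×5 = 189.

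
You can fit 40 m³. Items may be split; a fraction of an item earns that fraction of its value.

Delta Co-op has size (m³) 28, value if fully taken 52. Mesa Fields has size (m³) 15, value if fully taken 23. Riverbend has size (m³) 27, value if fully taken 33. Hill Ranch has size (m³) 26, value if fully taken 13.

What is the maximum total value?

70.4

Best value per unit of size first: Delta Co-op 52/28≈1.86, Mesa Fields 23/15≈1.53, Riverbend 33/27≈1.22, Hill Ranch 13/26≈0.5.
All 28 m³ of Delta Co-op fit (value 52) — 12 remain.
Only 12 m³ remain; take 12/15 of Mesa Fields for value 23×12/15 = 18.4.
Total value = 70.4.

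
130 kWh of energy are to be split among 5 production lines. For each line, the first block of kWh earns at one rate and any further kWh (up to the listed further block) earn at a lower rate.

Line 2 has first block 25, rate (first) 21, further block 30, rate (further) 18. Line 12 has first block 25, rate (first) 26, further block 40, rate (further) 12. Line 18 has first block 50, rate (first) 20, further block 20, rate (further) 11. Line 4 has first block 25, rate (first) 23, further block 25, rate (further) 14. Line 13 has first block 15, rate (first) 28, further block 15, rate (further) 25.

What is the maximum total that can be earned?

Treat each block as its own option and order by rate: Line 13/tier1 28 > Line 12/tier1 26 > Line 13/tier2 25 > Line 4/tier1 23 > Line 2/tier1 21 > Line 18/tier1 20 > Line 2/tier2 18 > Line 4/tier2 14 > Line 12/tier2 12 > Line 18/tier2 11.
Line 13 tier1 at 28: fill all 15 → 115 left.
Line 12/tier1 (26): +25 → 90 left.
Line 13/tier2 (25): +15 → 75 left.
Fill Line 4 tier1 block (25 at 23) → 50 left.
Fill Line 2 tier1 block (25 at 21) → 25 left.
25 remain; put them into Line 18 tier1 at 20.
Total = 28×15 + 26×25 + 25×15 + 23×25 + 21×25 + 20×25 = 3045.

3045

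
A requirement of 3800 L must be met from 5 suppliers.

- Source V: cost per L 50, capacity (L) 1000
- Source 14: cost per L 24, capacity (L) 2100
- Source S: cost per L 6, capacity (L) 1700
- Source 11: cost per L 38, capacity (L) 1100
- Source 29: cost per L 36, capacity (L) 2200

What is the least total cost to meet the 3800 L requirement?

Fill from the cheapest supplier first.
Source S at 6: take all 1700 L — 2100 still needed.
Source 14 at 24: take all 2100 L — 0 still needed.
Source 29, Source 11, Source V: unused.
Cost = 1700×6 + 2100×24 = 60600.

60600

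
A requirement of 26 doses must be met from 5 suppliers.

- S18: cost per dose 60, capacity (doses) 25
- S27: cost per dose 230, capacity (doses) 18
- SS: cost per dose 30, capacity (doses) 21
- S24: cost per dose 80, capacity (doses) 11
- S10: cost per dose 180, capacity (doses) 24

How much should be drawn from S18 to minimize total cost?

5

Cheapest first:
Take 21 from SS at 30 → need 5 more.
S18 at 60: take 5 of its 25 → requirement met.
S24, S10, S27: unused.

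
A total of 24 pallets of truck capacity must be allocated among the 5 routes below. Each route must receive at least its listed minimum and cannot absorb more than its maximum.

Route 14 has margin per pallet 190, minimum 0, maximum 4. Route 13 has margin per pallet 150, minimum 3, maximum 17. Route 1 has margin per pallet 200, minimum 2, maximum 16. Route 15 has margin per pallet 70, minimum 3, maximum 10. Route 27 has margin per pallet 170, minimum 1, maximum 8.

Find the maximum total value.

Meeting every minimum uses 0+3+2+3+1 = 9 pallets, leaving 15.
Order the routes by margin per pallet: Route 1 200 > Route 14 190 > Route 27 170 > Route 13 150 > Route 15 70.
Route 1 takes 14 more to reach its cap of 16 — 1 left.
Route 14: +1 (room for 4) → 1. Pool exhausted.
Total = 190×1 + 150×3 + 200×16 + 70×3 + 170×1 = 4220.

4220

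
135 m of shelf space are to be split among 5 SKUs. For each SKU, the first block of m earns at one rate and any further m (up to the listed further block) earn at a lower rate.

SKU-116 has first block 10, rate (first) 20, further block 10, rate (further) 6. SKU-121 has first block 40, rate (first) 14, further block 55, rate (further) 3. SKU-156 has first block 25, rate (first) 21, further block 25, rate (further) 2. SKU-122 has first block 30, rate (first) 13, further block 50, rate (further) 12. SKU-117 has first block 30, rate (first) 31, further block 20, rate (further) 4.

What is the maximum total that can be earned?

Rank every tier by rate: SKU-117/first 31 > SKU-156/first 21 > SKU-116/first 20 > SKU-121/first 14 > SKU-122/first 13 > SKU-122/second 12 > SKU-116/second 6 > SKU-117/second 4 > SKU-121/second 3 > SKU-156/second 2.
SKU-117 first at 31: fill all 30 — 105 left.
Fill SKU-156 first block (25 at 21) — 80 left.
SKU-116 first at 20: fill all 10 — 70 left.
SKU-121/first (14): +40 — 30 left.
SKU-122 first at 13: fill all 30 — 0 left.
Total = 31×30 + 21×25 + 20×10 + 14×40 + 13×30 = 2605.

2605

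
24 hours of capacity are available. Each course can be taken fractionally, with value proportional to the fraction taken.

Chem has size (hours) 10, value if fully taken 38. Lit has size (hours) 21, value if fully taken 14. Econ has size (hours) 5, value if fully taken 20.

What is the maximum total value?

Rank by value-to-size ratio: Econ 20/5≈4, Chem 38/10≈3.8, Lit 14/21≈0.667.
Take all of Econ (5 hours, value 20) ; 19 hours left.
All 10 hours of Chem fit (value 38) ; 9 remain.
Fill the last 9 hours with part of Lit: 9/21 of it earns 6.
Total value = 64.

64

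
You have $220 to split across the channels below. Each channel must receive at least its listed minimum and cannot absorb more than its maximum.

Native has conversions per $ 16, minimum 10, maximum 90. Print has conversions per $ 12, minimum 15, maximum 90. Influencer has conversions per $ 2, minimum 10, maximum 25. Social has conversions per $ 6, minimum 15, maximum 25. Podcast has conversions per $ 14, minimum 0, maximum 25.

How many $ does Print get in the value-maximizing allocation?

80

Meeting every minimum uses 10+15+10+15+0 = 50 $, leaving 170.
Order the channels by conversions per $: Native 16 > Podcast 14 > Print 12 > Social 6 > Influencer 2.
Native takes 80 more to reach its cap of 90 — 90 left.
Give Podcast 25 more to hit its cap of 25 — 65 left.
Print: +65 (room for 75) → 80. Pool exhausted.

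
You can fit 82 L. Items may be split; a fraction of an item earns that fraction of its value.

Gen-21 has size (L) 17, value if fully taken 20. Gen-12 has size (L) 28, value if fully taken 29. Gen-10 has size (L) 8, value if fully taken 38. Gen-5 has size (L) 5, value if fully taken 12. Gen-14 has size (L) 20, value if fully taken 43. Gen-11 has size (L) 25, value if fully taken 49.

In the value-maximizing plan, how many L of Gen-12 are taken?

Best value per unit of size first: Gen-10 38/8≈4.75, Gen-5 12/5≈2.4, Gen-14 43/20≈2.15, Gen-11 49/25≈1.96, Gen-21 20/17≈1.18, Gen-12 29/28≈1.04.
Take all of Gen-10 (8 L, value 38) — 74 L left.
Take all of Gen-5 (5 L, value 12) — 69 L left.
Gen-14: take in full, 20 L for value 43 — 49 left.
Gen-11: take in full, 25 L for value 49 — 24 left.
Take all of Gen-21 (17 L, value 20) — 7 L left.
Fill the last 7 L with part of Gen-12: 7/28 of it earns 7.25.

7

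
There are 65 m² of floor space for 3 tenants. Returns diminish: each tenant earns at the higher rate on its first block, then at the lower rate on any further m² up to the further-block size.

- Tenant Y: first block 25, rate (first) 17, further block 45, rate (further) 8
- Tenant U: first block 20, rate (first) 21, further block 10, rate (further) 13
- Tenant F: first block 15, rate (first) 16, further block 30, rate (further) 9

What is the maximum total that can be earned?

1150

Order all 6 blocks by rate: Tenant U/first 21 > Tenant Y/first 17 > Tenant F/first 16 > Tenant U/second 13 > Tenant F/second 9 > Tenant Y/second 8.
Tenant U first at 21: fill all 20 — 45 left.
Fill Tenant Y first block (25 at 17) — 20 left.
Tenant F/first (16): +15 — 5 left.
Tenant U/second: +5 of 10 at 13; pool empty.
Total = 21×20 + 17×25 + 16×15 + 13×5 = 1150.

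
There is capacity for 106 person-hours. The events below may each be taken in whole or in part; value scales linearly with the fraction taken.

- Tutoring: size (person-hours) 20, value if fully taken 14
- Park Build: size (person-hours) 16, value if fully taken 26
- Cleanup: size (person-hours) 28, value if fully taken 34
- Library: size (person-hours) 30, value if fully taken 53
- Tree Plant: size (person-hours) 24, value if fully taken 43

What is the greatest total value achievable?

161.6

Best value per unit of size first: Tree Plant 43/24≈1.79, Library 53/30≈1.77, Park Build 26/16≈1.62, Cleanup 34/28≈1.21, Tutoring 14/20≈0.7.
Take all of Tree Plant (24 person-hours, value 43) → 82 person-hours left.
Take all of Library (30 person-hours, value 53) → 52 person-hours left.
Park Build: take in full, 16 person-hours for value 26 → 36 left.
Take all of Cleanup (28 person-hours, value 34) → 8 person-hours left.
8 person-hours left: a 8/20 share of Tutoring gives 14×8/20 = 5.6.
Total value = 161.6.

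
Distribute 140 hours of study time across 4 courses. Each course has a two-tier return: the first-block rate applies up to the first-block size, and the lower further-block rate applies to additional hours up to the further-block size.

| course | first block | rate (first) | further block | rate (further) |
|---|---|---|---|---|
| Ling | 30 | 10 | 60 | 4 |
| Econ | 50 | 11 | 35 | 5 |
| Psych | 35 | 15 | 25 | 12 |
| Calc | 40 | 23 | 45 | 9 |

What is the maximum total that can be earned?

2185

Order all 8 blocks by rate: Calc/T1 23 > Psych/T1 15 > Psych/T2 12 > Econ/T1 11 > Ling/T1 10 > Calc/T2 9 > Econ/T2 5 > Ling/T2 4.
Calc/T1 (23): +40 — 100 left.
Psych T1 at 15: fill all 35 — 65 left.
Psych/T2 (12): +25 — 40 left.
40 remain; put them into Econ T1 at 11.
Total = 23×40 + 15×35 + 12×25 + 11×40 = 2185.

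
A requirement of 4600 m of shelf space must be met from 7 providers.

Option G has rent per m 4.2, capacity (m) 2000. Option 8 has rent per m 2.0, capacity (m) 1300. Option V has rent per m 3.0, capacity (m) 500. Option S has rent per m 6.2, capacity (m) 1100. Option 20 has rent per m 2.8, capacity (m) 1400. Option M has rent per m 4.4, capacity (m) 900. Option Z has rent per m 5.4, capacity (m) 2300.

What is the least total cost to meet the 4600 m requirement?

13900

Use providers in increasing cost order.
Take 1300 from Option 8 at 2.0 — need 3300 more.
Option 20 at 2.8: take all 1400 m — 1900 still needed.
Take 500 from Option V at 3.0 — need 1400 more.
Option G (4.2): take the remaining 1400 — done.
Option M, Option Z, Option S: unused.
Cost = 1300×2.0 + 1400×2.8 + 500×3.0 + 1400×4.2 = 13900.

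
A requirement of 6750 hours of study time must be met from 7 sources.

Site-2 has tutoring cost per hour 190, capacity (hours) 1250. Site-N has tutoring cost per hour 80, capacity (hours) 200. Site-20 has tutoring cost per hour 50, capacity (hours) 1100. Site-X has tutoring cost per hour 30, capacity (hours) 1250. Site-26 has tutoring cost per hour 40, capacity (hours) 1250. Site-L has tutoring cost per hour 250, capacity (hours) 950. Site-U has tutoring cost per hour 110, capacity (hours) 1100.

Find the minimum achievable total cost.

667000

Fill from the cheapest source first.
Site-X (30): use full 1250 ; 5500 hours to go.
Take 1250 from Site-26 at 40 ; need 4250 more.
Take 1100 from Site-20 at 50 ; need 3150 more.
Site-N (80): use full 200 ; 2950 hours to go.
Site-U at 110: take all 1100 hours ; 1850 still needed.
Take 1250 from Site-2 at 190 ; need 600 more.
Site-L (250): take the remaining 600 ; done.
Cost = 1250×30 + 1250×40 + 1100×50 + 200×80 + 1100×110 + 1250×190 + 600×250 = 667000.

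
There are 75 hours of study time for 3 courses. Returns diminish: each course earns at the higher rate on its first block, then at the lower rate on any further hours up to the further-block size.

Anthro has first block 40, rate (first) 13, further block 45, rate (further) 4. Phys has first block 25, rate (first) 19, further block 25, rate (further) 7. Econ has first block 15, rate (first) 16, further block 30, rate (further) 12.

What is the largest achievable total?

Order all 6 blocks by rate: Phys/tier1 19 > Econ/tier1 16 > Anthro/tier1 13 > Econ/tier2 12 > Phys/tier2 7 > Anthro/tier2 4.
Fill Phys tier1 block (25 at 19) → 50 left.
Econ tier1 at 16: fill all 15 → 35 left.
35 remain; put them into Anthro tier1 at 13.
Total = 19×25 + 16×15 + 13×35 = 1170.

1170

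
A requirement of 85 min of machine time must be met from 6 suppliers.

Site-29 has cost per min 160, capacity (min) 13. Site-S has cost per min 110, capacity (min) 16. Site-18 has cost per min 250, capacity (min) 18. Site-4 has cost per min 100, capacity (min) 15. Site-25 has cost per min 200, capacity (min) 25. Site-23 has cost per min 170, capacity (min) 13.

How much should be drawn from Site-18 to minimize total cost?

3

Use suppliers in increasing cost order.
Site-4 at 100: take all 15 min → 70 still needed.
Site-S (110): use full 16 → 54 min to go.
Site-29 (160): use full 13 → 41 min to go.
Site-23 at 170: take all 13 min → 28 still needed.
Take 25 from Site-25 at 200 → need 3 more.
Take 3 from Site-18 at 250 to finish.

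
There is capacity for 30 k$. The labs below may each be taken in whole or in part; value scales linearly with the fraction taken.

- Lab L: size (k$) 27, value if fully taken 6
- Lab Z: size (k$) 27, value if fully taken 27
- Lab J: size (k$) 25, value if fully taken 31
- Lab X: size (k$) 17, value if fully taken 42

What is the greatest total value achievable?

Sort by value density: Lab X 42/17≈2.47, Lab J 31/25≈1.24, Lab Z 27/27≈1, Lab L 6/27≈0.222.
All 17 k$ of Lab X fit (value 42) → 13 remain.
Only 13 k$ remain; take 13/25 of Lab J for value 31×13/25 = 16.12.
Total value = 58.12.

58.12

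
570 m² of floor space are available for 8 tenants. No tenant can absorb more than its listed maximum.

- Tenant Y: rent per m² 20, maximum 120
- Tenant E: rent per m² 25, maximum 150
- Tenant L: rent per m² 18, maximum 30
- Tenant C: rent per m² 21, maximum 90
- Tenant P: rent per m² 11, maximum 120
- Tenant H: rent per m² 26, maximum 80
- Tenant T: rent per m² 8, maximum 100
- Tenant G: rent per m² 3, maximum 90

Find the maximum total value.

11760

Highest rent per m² first: Tenant H 26 > Tenant E 25 > Tenant C 21 > Tenant Y 20 > Tenant L 18 > Tenant P 11 > Tenant T 8 > Tenant G 3.
Give Tenant H 80 to hit its cap of 80 → 490 left.
Give Tenant E 150 to hit its cap of 150 → 340 left.
Give Tenant C 90 to hit its cap of 90 → 250 left.
Tenant Y takes 120 to reach its cap of 120 → 130 left.
Tenant L: +30 to 30 (cap) → 100 left.
Only 100 left; Tenant P takes them to reach 100.
Total = 20×120 + 25×150 + 18×30 + 21×90 + 11×100 + 26×80 = 11760.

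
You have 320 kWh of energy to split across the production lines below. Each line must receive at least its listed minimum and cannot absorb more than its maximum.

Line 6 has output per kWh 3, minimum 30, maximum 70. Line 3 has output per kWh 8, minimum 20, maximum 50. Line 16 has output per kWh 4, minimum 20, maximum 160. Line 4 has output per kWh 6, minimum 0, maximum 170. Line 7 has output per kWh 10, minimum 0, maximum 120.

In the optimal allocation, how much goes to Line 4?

Meeting every minimum uses 30+20+20+0+0 = 70 kWh, leaving 250.
Highest output per kWh first: Line 7 10 > Line 3 8 > Line 4 6 > Line 16 4 > Line 6 3.
Line 7: +120 to 120 (cap) ; 130 left.
Give Line 3 30 more to hit its cap of 50 ; 100 left.
Line 4: +100 (room for 170) → 100. Pool exhausted.

100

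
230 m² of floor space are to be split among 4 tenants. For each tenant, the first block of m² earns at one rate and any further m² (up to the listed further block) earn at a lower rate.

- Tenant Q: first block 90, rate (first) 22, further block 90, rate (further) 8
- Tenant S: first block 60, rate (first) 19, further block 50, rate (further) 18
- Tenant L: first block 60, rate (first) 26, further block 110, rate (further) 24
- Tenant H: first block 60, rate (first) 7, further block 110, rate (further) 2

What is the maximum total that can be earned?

Treat each block as its own option and order by rate: Tenant L/T1 26 > Tenant L/T2 24 > Tenant Q/T1 22 > Tenant S/T1 19 > Tenant S/T2 18 > Tenant Q/T2 8 > Tenant H/T1 7 > Tenant H/T2 2.
Tenant L T1 at 26: fill all 60 — 170 left.
Fill Tenant L T2 block (110 at 24) — 60 left.
Tenant Q/T1: +60 of 90 at 22; pool empty.
Total = 26×60 + 24×110 + 22×60 = 5520.

5520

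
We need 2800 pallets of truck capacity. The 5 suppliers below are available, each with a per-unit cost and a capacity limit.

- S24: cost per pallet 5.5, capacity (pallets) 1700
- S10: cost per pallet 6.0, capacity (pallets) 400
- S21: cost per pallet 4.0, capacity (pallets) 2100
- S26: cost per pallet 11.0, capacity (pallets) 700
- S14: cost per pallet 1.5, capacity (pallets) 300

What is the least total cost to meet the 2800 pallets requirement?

11050

Fill from the cheapest supplier first.
S14 (1.5): use full 300 — 2500 pallets to go.
Take 2100 from S21 at 4.0 — need 400 more.
Take 400 from S24 at 5.5 to finish.
S10, S26: unused.
Cost = 300×1.5 + 2100×4.0 + 400×5.5 = 11050.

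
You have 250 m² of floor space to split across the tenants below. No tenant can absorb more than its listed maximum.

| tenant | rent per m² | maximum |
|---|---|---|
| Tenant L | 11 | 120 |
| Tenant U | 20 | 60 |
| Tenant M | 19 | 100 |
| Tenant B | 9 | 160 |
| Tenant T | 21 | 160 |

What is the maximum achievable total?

Order the tenants by rent per m²: Tenant T 21 > Tenant U 20 > Tenant M 19 > Tenant L 11 > Tenant B 9.
Give Tenant T 160 to hit its cap of 160 → 90 left.
Tenant U: +60 to 60 (cap) → 30 left.
Tenant M: +30 (room for 100) → 30. Pool exhausted.
Total = 20×60 + 19×30 + 21×160 = 5130.

5130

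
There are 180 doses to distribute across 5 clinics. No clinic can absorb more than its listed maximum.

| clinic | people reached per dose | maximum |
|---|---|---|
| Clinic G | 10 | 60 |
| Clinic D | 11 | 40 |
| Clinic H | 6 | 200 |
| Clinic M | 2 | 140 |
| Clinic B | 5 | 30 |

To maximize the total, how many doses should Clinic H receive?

Order the clinics by people reached per dose: Clinic D 11 > Clinic G 10 > Clinic H 6 > Clinic B 5 > Clinic M 2.
Clinic D takes 40 to reach its cap of 40 → 140 left.
Clinic G takes 60 to reach its cap of 60 → 80 left.
Only 80 left; Clinic H takes them to reach 80.

80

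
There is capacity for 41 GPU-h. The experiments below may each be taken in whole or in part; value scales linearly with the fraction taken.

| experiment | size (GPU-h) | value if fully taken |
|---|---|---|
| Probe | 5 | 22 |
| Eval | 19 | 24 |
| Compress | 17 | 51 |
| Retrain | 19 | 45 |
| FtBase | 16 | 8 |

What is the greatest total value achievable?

118

Rank by value-to-size ratio: Probe 22/5≈4.4, Compress 51/17≈3, Retrain 45/19≈2.37, Eval 24/19≈1.26, FtBase 8/16≈0.5.
Probe: take in full, 5 GPU-h for value 22 — 36 left.
All 17 GPU-h of Compress fit (value 51) — 19 remain.
Take all of Retrain (19 GPU-h, value 45) — 0 GPU-h left.
Total value = 118.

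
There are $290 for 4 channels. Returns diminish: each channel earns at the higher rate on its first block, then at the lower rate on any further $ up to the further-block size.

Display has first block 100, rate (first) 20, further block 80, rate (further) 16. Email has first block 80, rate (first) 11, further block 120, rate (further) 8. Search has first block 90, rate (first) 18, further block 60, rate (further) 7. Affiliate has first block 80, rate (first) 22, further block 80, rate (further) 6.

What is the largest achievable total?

5700

Rank every tier by rate: Affiliate/T1 22 > Display/T1 20 > Search/T1 18 > Display/T2 16 > Email/T1 11 > Email/T2 8 > Search/T2 7 > Affiliate/T2 6.
Fill Affiliate T1 block (80 at 22) — 210 left.
Display/T1 (20): +100 — 110 left.
Fill Search T1 block (90 at 18) — 20 left.
Display/T2: +20 of 80 at 16; pool empty.
Total = 22×80 + 20×100 + 18×90 + 16×20 = 5700.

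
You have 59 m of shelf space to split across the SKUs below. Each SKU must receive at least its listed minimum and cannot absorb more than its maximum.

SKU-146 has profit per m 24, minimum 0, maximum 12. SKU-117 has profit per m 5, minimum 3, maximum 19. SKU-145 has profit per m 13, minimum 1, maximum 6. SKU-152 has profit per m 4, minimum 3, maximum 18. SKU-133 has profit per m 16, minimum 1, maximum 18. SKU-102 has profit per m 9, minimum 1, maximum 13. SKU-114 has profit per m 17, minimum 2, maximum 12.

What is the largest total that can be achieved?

930

Meeting every minimum uses 0+3+1+3+1+1+2 = 11 m, leaving 48.
Order the SKUs by profit per m: SKU-146 24 > SKU-114 17 > SKU-133 16 > SKU-145 13 > SKU-102 9 > SKU-117 5 > SKU-152 4.
Give SKU-146 12 more to hit its cap of 12 — 36 left.
Give SKU-114 10 more to hit its cap of 12 — 26 left.
SKU-133: +17 to 18 (cap) — 9 left.
Give SKU-145 5 more to hit its cap of 6 — 4 left.
SKU-102 has room for 12 more but only 4 remain, so it gets 5.
Total = 24×12 + 5×3 + 13×6 + 4×3 + 16×18 + 9×5 + 17×12 = 930.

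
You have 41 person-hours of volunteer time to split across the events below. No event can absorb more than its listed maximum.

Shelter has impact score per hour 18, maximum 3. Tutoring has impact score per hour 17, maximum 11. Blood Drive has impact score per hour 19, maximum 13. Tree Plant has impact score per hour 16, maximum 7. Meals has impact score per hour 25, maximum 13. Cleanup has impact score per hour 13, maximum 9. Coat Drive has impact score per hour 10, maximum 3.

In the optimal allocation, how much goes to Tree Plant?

Highest impact score per hour first: Meals 25 > Blood Drive 19 > Shelter 18 > Tutoring 17 > Tree Plant 16 > Cleanup 13 > Coat Drive 10.
Meals: +13 to 13 (cap) ; 28 left.
Blood Drive: +13 to 13 (cap) ; 15 left.
Shelter: +3 to 3 (cap) ; 12 left.
Give Tutoring 11 to hit its cap of 11 ; 1 left.
Only 1 left; Tree Plant takes them to reach 1.

1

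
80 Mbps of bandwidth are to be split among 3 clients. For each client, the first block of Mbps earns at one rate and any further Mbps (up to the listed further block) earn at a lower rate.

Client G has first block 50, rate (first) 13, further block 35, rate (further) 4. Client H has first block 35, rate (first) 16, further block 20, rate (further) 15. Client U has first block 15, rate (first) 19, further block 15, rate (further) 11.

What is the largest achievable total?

Treat each block as its own option and order by rate: Client U/T1 19 > Client H/T1 16 > Client H/T2 15 > Client G/T1 13 > Client U/T2 11 > Client G/T2 4.
Fill Client U T1 block (15 at 19) ; 65 left.
Client H T1 at 16: fill all 35 ; 30 left.
Client H/T2 (15): +20 ; 10 left.
10 remain; put them into Client G T1 at 13.
Total = 19×15 + 16×35 + 15×20 + 13×10 = 1275.

1275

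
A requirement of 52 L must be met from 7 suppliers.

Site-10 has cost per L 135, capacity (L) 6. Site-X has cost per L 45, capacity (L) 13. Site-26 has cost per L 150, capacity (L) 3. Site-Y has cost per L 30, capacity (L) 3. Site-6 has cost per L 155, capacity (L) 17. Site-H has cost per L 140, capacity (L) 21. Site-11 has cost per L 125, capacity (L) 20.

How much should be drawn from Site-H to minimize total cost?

Cheapest first:
Take 3 from Site-Y at 30 — need 49 more.
Site-X (45): use full 13 — 36 L to go.
Site-11 (125): use full 20 — 16 L to go.
Site-10 at 135: take all 6 L — 10 still needed.
Take 10 from Site-H at 140 to finish.
Site-26, Site-6: unused.

10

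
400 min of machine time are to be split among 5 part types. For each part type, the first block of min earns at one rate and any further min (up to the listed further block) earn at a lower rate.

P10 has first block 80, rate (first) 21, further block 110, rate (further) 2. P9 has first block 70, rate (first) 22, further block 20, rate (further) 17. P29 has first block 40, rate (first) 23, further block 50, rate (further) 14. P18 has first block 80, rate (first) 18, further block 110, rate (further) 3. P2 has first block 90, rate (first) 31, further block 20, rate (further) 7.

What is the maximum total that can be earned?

8990

Treat each block as its own option and order by rate: P2/first 31 > P29/first 23 > P9/first 22 > P10/first 21 > P18/first 18 > P9/second 17 > P29/second 14 > P2/second 7 > P18/second 3 > P10/second 2.
P2 first at 31: fill all 90 — 310 left.
Fill P29 first block (40 at 23) — 270 left.
P9 first at 22: fill all 70 — 200 left.
Fill P10 first block (80 at 21) — 120 left.
P18 first at 18: fill all 80 — 40 left.
P9 second at 17: fill all 20 — 20 left.
P29/second: +20 of 50 at 14; pool empty.
Total = 31×90 + 23×40 + 22×70 + 21×80 + 18×80 + 17×20 + 14×20 = 8990.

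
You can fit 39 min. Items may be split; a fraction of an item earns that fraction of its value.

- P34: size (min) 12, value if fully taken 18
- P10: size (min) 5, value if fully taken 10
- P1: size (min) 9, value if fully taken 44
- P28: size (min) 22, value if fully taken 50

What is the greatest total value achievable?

108.5

Sort by value density: P1 44/9≈4.89, P28 50/22≈2.27, P10 10/5≈2, P34 18/12≈1.5.
P1: take in full, 9 min for value 44 → 30 left.
All 22 min of P28 fit (value 50) → 8 remain.
All 5 min of P10 fit (value 10) → 3 remain.
Fill the last 3 min with part of P34: 3/12 of it earns 4.5.
Total value = 108.5.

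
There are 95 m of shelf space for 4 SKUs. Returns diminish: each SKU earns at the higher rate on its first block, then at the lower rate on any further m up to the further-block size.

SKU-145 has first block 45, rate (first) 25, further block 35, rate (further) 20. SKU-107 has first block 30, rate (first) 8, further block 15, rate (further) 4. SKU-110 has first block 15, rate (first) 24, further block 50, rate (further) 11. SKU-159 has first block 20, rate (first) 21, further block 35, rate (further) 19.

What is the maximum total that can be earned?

2205

Rank every tier by rate: SKU-145/tier1 25 > SKU-110/tier1 24 > SKU-159/tier1 21 > SKU-145/tier2 20 > SKU-159/tier2 19 > SKU-110/tier2 11 > SKU-107/tier1 8 > SKU-107/tier2 4.
Fill SKU-145 tier1 block (45 at 25) → 50 left.
SKU-110 tier1 at 24: fill all 15 → 35 left.
Fill SKU-159 tier1 block (20 at 21) → 15 left.
SKU-145/tier2: +15 of 35 at 20; pool empty.
Total = 25×45 + 24×15 + 21×20 + 20×15 = 2205.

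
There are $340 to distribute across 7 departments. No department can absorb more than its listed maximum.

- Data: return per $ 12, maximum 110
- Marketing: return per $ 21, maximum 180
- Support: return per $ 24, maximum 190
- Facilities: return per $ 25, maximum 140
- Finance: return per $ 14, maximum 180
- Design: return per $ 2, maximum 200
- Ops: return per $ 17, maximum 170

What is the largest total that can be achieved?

8270

Order the departments by return per $: Facilities 25 > Support 24 > Marketing 21 > Ops 17 > Finance 14 > Data 12 > Design 2.
Give Facilities 140 to hit its cap of 140 ; 200 left.
Support: +190 to 190 (cap) ; 10 left.
Only 10 left; Marketing takes them to reach 10.
Total = 21×10 + 24×190 + 25×140 = 8270.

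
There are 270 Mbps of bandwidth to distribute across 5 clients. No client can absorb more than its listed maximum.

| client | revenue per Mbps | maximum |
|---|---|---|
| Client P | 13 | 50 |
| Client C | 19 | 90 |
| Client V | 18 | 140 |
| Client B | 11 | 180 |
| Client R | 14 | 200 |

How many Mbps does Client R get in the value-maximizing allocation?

Rank by revenue per Mbps: Client C 19 > Client V 18 > Client R 14 > Client P 13 > Client B 11.
Client C: +90 to 90 (cap) → 180 left.
Client V takes 140 to reach its cap of 140 → 40 left.
Only 40 left; Client R takes them to reach 40.

40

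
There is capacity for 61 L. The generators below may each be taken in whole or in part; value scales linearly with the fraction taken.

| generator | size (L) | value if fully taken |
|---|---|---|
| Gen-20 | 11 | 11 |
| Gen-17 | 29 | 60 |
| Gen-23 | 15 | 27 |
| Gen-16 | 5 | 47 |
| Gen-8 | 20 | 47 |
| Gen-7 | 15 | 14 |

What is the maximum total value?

166.6

Rank by value-to-size ratio: Gen-16 47/5≈9.4, Gen-8 47/20≈2.35, Gen-17 60/29≈2.07, Gen-23 27/15≈1.8, Gen-20 11/11≈1, Gen-7 14/15≈0.933.
Gen-16: take in full, 5 L for value 47 — 56 left.
All 20 L of Gen-8 fit (value 47) — 36 remain.
Gen-17: take in full, 29 L for value 60 — 7 left.
7 L left: a 7/15 share of Gen-23 gives 27×7/15 = 12.6.
Total value = 166.6.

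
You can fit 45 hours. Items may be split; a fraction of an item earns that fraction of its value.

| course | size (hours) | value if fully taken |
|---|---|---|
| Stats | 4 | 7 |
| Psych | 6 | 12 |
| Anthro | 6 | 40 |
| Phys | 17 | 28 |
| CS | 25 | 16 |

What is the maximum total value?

94.68

Rank by value-to-size ratio: Anthro 40/6≈6.67, Psych 12/6≈2, Stats 7/4≈1.75, Phys 28/17≈1.65, CS 16/25≈0.64.
Take all of Anthro (6 hours, value 40) ; 39 hours left.
All 6 hours of Psych fit (value 12) ; 33 remain.
Stats: take in full, 4 hours for value 7 ; 29 left.
Take all of Phys (17 hours, value 28) ; 12 hours left.
Fill the last 12 hours with part of CS: 12/25 of it earns 7.68.
Total value = 94.68.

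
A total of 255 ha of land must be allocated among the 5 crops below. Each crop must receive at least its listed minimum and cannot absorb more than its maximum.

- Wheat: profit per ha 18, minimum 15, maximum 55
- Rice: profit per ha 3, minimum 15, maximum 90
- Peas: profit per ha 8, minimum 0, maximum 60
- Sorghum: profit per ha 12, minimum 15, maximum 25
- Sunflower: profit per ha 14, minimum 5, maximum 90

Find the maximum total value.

Meeting every minimum uses 15+15+0+15+5 = 50 ha, leaving 205.
Rank by profit per ha: Wheat 18 > Sunflower 14 > Sorghum 12 > Peas 8 > Rice 3.
Wheat takes 40 more to reach its cap of 55 — 165 left.
Give Sunflower 85 more to hit its cap of 90 — 80 left.
Sorghum: +10 to 25 (cap) — 70 left.
Peas: +60 to 60 (cap) — 10 left.
Rice: +10 (room for 75) → 25. Pool exhausted.
Total = 18×55 + 3×25 + 8×60 + 12×25 + 14×90 = 3105.

3105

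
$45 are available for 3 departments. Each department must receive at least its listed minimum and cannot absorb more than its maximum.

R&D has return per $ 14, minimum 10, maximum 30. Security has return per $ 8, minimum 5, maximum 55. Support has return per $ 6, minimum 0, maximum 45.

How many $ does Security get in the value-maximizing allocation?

Meeting every minimum uses 10+5+0 = 15 $, leaving 30.
Order the departments by return per $: R&D 14 > Security 8 > Support 6.
R&D: +20 to 30 (cap) ; 10 left.
Security has room for 50 more but only 10 remain, so it gets 15.

15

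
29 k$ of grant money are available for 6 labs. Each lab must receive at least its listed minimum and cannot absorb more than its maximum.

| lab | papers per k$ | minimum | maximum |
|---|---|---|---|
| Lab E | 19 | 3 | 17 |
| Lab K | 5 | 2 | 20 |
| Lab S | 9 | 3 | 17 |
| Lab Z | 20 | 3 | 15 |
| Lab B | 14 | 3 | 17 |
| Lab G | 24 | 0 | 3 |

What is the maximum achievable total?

508

Meeting every minimum uses 3+2+3+3+3+0 = 14 k$, leaving 15.
Highest papers per k$ first: Lab G 24 > Lab Z 20 > Lab E 19 > Lab B 14 > Lab S 9 > Lab K 5.
Lab G takes 3 more to reach its cap of 3 — 12 left.
Lab Z: +12 to 15 (cap) — 0 left.
Total = 19×3 + 5×2 + 9×3 + 20×15 + 14×3 + 24×3 = 508.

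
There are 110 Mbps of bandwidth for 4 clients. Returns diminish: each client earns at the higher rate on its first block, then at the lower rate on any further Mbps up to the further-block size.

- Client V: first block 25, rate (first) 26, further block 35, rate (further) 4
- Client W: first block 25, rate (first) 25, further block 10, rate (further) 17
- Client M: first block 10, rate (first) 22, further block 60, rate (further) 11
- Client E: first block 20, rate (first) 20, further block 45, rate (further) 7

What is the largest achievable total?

2285

Order all 8 blocks by rate: Client V/first 26 > Client W/first 25 > Client M/first 22 > Client E/first 20 > Client W/second 17 > Client M/second 11 > Client E/second 7 > Client V/second 4.
Fill Client V first block (25 at 26) — 85 left.
Fill Client W first block (25 at 25) — 60 left.
Fill Client M first block (10 at 22) — 50 left.
Client E first at 20: fill all 20 — 30 left.
Fill Client W second block (10 at 17) — 20 left.
Client M second at 11: only 20 left, fill 20.
Total = 26×25 + 25×25 + 22×10 + 20×20 + 17×10 + 11×20 = 2285.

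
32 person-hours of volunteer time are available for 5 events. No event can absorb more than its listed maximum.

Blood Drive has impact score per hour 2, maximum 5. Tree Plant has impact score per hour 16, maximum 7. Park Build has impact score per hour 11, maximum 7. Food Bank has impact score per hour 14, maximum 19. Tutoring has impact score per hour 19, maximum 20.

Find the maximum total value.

562

Rank by impact score per hour: Tutoring 19 > Tree Plant 16 > Food Bank 14 > Park Build 11 > Blood Drive 2.
Tutoring: +20 to 20 (cap) ; 12 left.
Tree Plant takes 7 to reach its cap of 7 ; 5 left.
Only 5 left; Food Bank takes them to reach 5.
Total = 16×7 + 14×5 + 19×20 = 562.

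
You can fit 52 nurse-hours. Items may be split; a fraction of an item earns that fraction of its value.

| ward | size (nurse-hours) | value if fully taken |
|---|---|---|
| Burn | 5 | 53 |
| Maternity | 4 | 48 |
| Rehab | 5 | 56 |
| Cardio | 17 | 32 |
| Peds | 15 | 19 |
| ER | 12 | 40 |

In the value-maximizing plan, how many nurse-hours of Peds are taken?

9

Rank by value-to-size ratio: Maternity 48/4≈12, Rehab 56/5≈11.2, Burn 53/5≈10.6, ER 40/12≈3.33, Cardio 32/17≈1.88, Peds 19/15≈1.27.
All 4 nurse-hours of Maternity fit (value 48) ; 48 remain.
Rehab: take in full, 5 nurse-hours for value 56 ; 43 left.
Take all of Burn (5 nurse-hours, value 53) ; 38 nurse-hours left.
ER: take in full, 12 nurse-hours for value 40 ; 26 left.
All 17 nurse-hours of Cardio fit (value 32) ; 9 remain.
Fill the last 9 nurse-hours with part of Peds: 9/15 of it earns 11.4.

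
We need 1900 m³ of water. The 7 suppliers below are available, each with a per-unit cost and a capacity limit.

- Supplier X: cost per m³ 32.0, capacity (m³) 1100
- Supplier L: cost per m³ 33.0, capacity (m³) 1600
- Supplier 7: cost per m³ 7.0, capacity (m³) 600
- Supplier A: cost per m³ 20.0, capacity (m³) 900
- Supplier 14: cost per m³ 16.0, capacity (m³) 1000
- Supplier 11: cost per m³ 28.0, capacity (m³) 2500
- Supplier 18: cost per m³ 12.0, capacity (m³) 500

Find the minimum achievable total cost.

Cheapest first:
Supplier 7 at 7.0: take all 600 m³ — 1300 still needed.
Take 500 from Supplier 18 at 12.0 — need 800 more.
Supplier 14 (16.0): take the remaining 800 — done.
Supplier A, Supplier 11, Supplier X, Supplier L: unused.
Cost = 600×7.0 + 500×12.0 + 800×16.0 = 23000.

23000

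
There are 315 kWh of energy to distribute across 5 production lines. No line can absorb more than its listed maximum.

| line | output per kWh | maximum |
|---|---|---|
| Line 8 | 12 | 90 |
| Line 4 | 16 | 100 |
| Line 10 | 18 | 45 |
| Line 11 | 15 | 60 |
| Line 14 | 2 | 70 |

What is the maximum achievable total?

Rank by output per kWh: Line 10 18 > Line 4 16 > Line 11 15 > Line 8 12 > Line 14 2.
Line 10: +45 to 45 (cap) — 270 left.
Give Line 4 100 to hit its cap of 100 — 170 left.
Line 11 takes 60 to reach its cap of 60 — 110 left.
Line 8: +90 to 90 (cap) — 20 left.
Line 14: +20 (room for 70) → 20. Pool exhausted.
Total = 12×90 + 16×100 + 18×45 + 15×60 + 2×20 = 4430.

4430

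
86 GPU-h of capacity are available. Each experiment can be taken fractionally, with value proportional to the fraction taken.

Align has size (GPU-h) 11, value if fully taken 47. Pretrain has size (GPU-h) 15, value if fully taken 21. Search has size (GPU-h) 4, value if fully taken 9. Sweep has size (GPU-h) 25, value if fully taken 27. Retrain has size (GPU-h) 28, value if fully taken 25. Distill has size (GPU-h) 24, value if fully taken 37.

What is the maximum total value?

Best value per unit of size first: Align 47/11≈4.27, Search 9/4≈2.25, Distill 37/24≈1.54, Pretrain 21/15≈1.4, Sweep 27/25≈1.08, Retrain 25/28≈0.893.
All 11 GPU-h of Align fit (value 47) ; 75 remain.
Take all of Search (4 GPU-h, value 9) ; 71 GPU-h left.
Distill: take in full, 24 GPU-h for value 37 ; 47 left.
Take all of Pretrain (15 GPU-h, value 21) ; 32 GPU-h left.
All 25 GPU-h of Sweep fit (value 27) ; 7 remain.
7 GPU-h left: a 7/28 share of Retrain gives 25×7/28 = 6.25.
Total value = 147.25.

147.25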